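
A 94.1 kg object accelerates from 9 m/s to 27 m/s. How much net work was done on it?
W_net = ΔKE = ½m(v₂² − v₁²) = ½×94.1×(27² − 9²) = 30488.4 J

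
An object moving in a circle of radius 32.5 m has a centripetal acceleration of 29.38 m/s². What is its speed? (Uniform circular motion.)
v = √(a_c × r) = √(29.38 × 32.5) = 30.9 m/s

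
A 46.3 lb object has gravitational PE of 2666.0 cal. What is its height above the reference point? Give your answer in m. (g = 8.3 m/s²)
PE = mgh → h = PE/(mg) = 1.115e+04 J / (21 kg × 8.3 m/s²) = 63.99 m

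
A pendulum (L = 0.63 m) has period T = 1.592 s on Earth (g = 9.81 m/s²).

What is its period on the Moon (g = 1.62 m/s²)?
T = 2π√(L/g), so T_moon/T_earth = √(g_earth/g_moon)
T_moon = 2π√(0.63/1.62) = 3.918 s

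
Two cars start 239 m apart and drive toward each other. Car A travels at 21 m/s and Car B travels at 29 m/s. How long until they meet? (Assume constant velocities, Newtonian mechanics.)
Combined speed: v_combined = 21 + 29 = 50 m/s
Time to meet: t = d/50 = 239/50 = 4.78 s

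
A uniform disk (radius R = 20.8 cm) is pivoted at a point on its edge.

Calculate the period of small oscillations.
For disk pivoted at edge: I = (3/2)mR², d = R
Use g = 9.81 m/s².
I/m = (3/2)R² = 0.0649 m²; d = R = 0.208 m
T = 2π√((3/2)R²/(gR)) = 2π√(3R/(2g)) = 1.121 s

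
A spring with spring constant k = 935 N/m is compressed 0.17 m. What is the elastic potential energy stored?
PE = ½kx² = ½×935×0.17² = 13.51 J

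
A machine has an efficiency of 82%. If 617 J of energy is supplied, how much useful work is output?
W_out = η × W_in = 0.82 × 617 = 505.94 J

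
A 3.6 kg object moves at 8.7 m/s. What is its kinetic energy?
KE = ½mv² = ½×3.6×8.7² = 136.242 J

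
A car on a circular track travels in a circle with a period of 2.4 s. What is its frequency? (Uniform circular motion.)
f = 1/T = 1/2.4 = 0.4167 Hz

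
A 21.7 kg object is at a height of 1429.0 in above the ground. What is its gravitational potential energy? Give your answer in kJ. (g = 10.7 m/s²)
PE = mgh = 21.7 kg × 10.7 m/s² × 36.3 m = 8428 J = 8.428 kJ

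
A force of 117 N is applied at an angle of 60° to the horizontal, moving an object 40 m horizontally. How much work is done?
W = Fd cosθ = 117×40×cos(60°) = 2340.0 J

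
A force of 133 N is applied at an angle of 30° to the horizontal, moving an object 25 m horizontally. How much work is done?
W = Fd cosθ = 133×25×cos(30°) = 2879.5 J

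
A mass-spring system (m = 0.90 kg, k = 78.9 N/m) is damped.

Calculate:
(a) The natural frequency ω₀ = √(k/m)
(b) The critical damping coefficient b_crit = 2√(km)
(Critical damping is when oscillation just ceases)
ω₀ = √(k/m) = √(78.9/0.9) = 9.363 rad/s
b_crit = 2√(km) = 2√(78.9×0.9) = 16.85 kg/s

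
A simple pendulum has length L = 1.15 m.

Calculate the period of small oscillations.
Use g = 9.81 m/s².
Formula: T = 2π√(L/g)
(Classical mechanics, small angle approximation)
T = 2π√(L/g) = 2π√(1.15/9.81) = 2.151 s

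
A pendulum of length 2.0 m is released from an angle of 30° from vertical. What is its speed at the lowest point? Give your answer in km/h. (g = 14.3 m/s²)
h = L(1 − cosθ) = 2.0×(1 − cos30°) = 0.2679 m
v = √(2gh) = √(2×14.3×0.2679) = 2.768 m/s = 9.966 km/h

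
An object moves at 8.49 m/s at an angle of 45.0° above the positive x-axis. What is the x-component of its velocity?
vₓ = v cos(θ) = 8.49 × cos(45.0°) = 6.0 m/s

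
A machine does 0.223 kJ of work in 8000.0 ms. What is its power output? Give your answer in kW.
P = W/t = 223 J / 8 s = 27.88 W = 0.02788 kW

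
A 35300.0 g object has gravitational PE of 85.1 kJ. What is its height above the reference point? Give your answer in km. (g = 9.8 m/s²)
PE = mgh → h = PE/(mg) = 8.51e+04 J / (35.3 kg × 9.8 m/s²) = 246 m = 0.246 km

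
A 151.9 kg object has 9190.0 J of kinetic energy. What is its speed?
KE = ½mv² → v = √(2KE/m) = √(2×9190.0/151.9) = 11.0 m/s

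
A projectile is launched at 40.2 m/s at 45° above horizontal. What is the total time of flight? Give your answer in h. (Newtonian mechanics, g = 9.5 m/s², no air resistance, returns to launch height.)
T = 2v₀sin(θ)/g (with unit conversion) = 0.001662 h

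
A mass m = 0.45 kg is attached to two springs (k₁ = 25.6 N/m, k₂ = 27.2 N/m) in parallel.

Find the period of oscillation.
k_eq = k₁+k₂ = 52.8 N/m
T = 2π√(m/k_eq) = 2π√(0.45/52.8) = 0.5801 s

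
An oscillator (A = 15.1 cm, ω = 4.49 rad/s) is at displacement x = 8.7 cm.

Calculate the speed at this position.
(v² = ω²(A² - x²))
v = ω√(A² − x²) = 4.49×√(0.151² − 0.087²) = 0.5541 m/s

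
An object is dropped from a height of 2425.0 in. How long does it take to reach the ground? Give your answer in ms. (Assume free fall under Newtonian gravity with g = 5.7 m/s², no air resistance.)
t = √(2h/g) (with unit conversion) = 4649.0 ms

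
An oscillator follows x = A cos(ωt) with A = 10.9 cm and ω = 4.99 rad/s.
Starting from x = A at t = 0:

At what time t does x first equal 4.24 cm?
cos(ωt) = x/A = 4.24/10.9 = 0.389
ωt = arccos(0.389) = 1.171 rad
t = 1.171/4.99 = 0.2347 s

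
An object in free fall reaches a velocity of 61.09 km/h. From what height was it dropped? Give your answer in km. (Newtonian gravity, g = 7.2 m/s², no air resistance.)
h = v²/(2g) (with unit conversion) = 0.02 km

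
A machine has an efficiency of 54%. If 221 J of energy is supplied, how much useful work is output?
W_out = η × W_in = 0.54 × 221 = 119.34 J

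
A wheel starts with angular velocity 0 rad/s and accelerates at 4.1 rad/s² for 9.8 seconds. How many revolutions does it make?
θ = ω₀t + ½αt² = 0×9.8 + ½×4.1×9.8² = 196.88 rad
Revolutions = θ/(2π) = 196.88/(2π) = 31.33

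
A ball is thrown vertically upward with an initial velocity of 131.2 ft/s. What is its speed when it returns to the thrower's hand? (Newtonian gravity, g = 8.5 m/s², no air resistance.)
By conservation of energy, the ball returns at the same speed = 131.2 ft/s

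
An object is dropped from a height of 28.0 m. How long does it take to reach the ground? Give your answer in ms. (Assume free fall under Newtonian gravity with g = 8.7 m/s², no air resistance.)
t = √(2h/g) (with unit conversion) = 2537.0 ms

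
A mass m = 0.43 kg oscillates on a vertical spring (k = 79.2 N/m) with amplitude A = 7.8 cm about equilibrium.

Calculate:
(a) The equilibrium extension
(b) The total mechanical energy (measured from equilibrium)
x_eq = mg/k = 0.43×9.81/79.2 = 0.05326 m = 5.326 cm
E = ½kA² = ½×79.2×(0.078)² = 0.2409 J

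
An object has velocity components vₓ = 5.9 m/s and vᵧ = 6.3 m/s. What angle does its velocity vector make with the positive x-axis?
θ = arctan(vᵧ/vₓ) = arctan(6.3/5.9) = 46.88°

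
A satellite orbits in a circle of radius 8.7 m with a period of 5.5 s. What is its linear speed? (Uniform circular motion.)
v = 2πr/T = 2π×8.7/5.5 = 9.94 m/s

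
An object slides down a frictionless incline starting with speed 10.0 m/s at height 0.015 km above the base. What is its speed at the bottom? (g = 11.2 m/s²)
½mv₀² + mgh = ½mv² → v = √(v₀² + 2gh) = √(10² + 2×11.2×15) = 20.88 m/s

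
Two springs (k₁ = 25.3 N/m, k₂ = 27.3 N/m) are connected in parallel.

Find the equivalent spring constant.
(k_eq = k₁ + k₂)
k_eq = k₁ + k₂ = 25.3 + 27.3 = 52.6 N/m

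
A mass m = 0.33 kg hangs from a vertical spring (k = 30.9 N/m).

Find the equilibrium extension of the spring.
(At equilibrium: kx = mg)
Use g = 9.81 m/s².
x_eq = mg/k = 0.33×9.81/30.9 = 0.1048 m = 10.48 cm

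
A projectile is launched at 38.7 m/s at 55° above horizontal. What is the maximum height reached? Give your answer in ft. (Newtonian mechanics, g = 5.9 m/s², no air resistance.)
H = v₀²sin²(θ)/(2g) (with unit conversion) = 279.4 ft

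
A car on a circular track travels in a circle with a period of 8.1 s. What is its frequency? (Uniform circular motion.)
f = 1/T = 1/8.1 = 0.1235 Hz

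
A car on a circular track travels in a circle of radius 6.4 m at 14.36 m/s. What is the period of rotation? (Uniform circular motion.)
T = 2πr/v = 2π×6.4/14.36 = 2.8 s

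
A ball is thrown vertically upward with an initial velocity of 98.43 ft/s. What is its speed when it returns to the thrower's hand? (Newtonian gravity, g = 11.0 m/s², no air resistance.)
By conservation of energy, the ball returns at the same speed = 98.43 ft/s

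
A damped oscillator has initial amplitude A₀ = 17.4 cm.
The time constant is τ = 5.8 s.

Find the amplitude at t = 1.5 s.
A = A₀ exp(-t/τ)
A = A₀ exp(−t/τ) = 17.4×exp(−1.5/5.8) = 13.43 cm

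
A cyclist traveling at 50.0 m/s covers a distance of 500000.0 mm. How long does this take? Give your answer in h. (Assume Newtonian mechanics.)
t = d/v (with unit conversion) = 0.002778 h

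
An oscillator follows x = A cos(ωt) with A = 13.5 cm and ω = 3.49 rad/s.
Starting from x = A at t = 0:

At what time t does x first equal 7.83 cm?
cos(ωt) = x/A = 7.83/13.5 = 0.58
ωt = arccos(0.58) = 0.9521 rad
t = 0.9521/3.49 = 0.2728 s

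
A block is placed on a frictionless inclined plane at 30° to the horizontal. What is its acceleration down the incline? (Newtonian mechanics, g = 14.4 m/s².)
a = g sin(θ) = 14.4 × sin(30°) = 14.4 × 0.5 = 7.2 m/s²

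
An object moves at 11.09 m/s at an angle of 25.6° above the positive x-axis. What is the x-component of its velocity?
vₓ = v cos(θ) = 11.09 × cos(25.6°) = 10.0 m/s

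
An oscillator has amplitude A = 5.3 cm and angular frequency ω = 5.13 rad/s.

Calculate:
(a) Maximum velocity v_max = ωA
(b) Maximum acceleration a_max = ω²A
v_max = ωA = 5.13×0.053 = 0.2719 m/s
a_max = ω²A = 5.13²×0.053 = 1.395 m/s²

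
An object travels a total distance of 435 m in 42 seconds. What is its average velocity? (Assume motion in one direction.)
v_avg = Δd / Δt = 435 / 42 = 10.36 m/s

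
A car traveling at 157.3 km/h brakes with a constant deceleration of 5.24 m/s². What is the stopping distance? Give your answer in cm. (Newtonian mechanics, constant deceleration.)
d = v₀² / (2a) (with unit conversion) = 18220.0 cm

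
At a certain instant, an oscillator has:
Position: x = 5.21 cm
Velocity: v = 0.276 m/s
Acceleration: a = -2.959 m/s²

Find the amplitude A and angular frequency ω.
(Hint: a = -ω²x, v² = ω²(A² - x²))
a = −ω²x → ω = √(|a|/x) = √(2.959/0.0521) = 7.536 rad/s
v² = ω²(A² − x²) → A = √(x² + v²/ω²) = √(0.0521² + 0.276²/7.536²) = 0.06368 m = 6.368 cm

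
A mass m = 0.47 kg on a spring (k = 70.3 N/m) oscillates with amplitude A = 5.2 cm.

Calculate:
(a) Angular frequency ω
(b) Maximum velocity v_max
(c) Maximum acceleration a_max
ω = √(k/m) = √(70.3/0.47) = 12.23 rad/s
v_max = ωA = 12.23×0.052 = 0.636 m/s
a_max = ω²A = 12.23²×0.052 = 7.778 m/s²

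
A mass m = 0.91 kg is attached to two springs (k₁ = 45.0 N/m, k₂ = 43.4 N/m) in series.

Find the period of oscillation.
k_eq = k₁k₂/(k₁+k₂) = 22.09 N/m
T = 2π√(m/k_eq) = 2π√(0.91/22.09) = 1.275 s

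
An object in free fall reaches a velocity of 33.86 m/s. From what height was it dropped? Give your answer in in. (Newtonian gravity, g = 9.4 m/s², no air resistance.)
h = v²/(2g) (with unit conversion) = 2401.0 in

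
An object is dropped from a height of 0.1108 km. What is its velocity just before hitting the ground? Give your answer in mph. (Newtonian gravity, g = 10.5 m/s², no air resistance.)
v = √(2gh) (with unit conversion) = 107.9 mph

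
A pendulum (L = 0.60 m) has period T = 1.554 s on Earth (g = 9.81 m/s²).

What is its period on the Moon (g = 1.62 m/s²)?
T = 2π√(L/g), so T_moon/T_earth = √(g_earth/g_moon)
T_moon = 2π√(0.6/1.62) = 3.824 s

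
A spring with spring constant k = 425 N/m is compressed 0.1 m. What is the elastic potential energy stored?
PE = ½kx² = ½×425×0.1² = 2.125 J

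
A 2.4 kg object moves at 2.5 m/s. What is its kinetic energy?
KE = ½mv² = ½×2.4×2.5² = 7.5 J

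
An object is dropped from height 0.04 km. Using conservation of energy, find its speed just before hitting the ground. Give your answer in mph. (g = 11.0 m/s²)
mgh = ½mv² → v = √(2gh) = √(2×11.0×40) = 29.66 m/s = 66.36 mph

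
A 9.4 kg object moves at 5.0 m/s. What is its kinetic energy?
KE = ½mv² = ½×9.4×5.0² = 117.5 J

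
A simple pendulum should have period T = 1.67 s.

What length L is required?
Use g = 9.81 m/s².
T = 2π√(L/g) → L = g(T/2π)² = 9.81×(1.67/2π)² = 0.693 m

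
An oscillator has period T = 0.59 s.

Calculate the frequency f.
f = 1/T = 1/0.59 = 1.695 Hz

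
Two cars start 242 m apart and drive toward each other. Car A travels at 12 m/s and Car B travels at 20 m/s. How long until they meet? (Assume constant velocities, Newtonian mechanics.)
Combined speed: v_combined = 12 + 20 = 32 m/s
Time to meet: t = d/32 = 242/32 = 7.56 s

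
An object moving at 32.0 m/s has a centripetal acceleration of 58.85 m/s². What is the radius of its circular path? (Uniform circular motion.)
r = v²/a_c = 32.0²/58.85 = 17.4 m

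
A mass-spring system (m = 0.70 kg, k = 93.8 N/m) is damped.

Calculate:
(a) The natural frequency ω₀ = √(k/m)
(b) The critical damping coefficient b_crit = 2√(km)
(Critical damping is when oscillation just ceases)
ω₀ = √(k/m) = √(93.8/0.7) = 11.58 rad/s
b_crit = 2√(km) = 2√(93.8×0.7) = 16.21 kg/s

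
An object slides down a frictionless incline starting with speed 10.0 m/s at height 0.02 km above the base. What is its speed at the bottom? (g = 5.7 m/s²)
½mv₀² + mgh = ½mv² → v = √(v₀² + 2gh) = √(10² + 2×5.7×20) = 18.11 m/s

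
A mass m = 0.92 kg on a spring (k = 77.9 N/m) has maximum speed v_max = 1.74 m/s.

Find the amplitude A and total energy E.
½mv²_max = ½kA² → A = v_max√(m/k) = 1.74×√(0.92/77.9) = 0.1891 m = 18.91 cm
E = ½mv²_max = ½×0.92×1.74² = 1.393 J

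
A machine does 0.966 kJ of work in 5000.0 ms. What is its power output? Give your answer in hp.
P = W/t = 966 J / 5 s = 193.2 W = 0.2591 hp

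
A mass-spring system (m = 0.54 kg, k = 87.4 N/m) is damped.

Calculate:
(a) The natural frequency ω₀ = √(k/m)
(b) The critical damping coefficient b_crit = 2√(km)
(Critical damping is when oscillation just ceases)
ω₀ = √(k/m) = √(87.4/0.54) = 12.72 rad/s
b_crit = 2√(km) = 2√(87.4×0.54) = 13.74 kg/s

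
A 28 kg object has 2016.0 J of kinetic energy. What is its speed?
KE = ½mv² → v = √(2KE/m) = √(2×2016.0/28) = 12.0 m/s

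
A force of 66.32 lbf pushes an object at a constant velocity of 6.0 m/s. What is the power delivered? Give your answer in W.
P = Fv = 295 N × 6 m/s = 1770 W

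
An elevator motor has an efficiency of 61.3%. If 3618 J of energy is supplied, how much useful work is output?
W_out = η × W_in = 0.613 × 3618 = 2217.8 J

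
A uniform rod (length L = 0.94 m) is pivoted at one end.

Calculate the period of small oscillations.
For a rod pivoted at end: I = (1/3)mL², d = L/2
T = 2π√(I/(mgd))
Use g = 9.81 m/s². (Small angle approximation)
I/m = (1/3)L² = 0.2945 m²; d = L/2 = 0.47 m
T = 2π√(I/(mgd)) = 2π√(0.2945/(9.81×0.47)) = 1.588 s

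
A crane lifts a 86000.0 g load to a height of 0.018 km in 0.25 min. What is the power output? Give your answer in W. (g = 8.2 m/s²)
W = mgh = 86×8.2×18 = 1.269e+04 J
P = W/t = 1.269e+04/15 = 846.2 W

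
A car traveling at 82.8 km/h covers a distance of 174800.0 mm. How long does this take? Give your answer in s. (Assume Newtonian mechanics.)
t = d/v (with unit conversion) = 7.6 s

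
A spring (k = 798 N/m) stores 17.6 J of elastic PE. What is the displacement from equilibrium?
PE = ½kx² → x = √(2PE/k) = √(2×17.6/798) = 0.21 m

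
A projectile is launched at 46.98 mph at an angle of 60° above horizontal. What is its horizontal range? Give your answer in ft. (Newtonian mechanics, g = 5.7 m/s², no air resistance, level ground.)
R = v₀² sin(2θ) / g (with unit conversion) = 219.9 ft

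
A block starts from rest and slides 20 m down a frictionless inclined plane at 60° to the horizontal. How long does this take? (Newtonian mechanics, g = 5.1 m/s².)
a = g sin(θ) = 5.1 × sin(60°) = 4.42 m/s²
t = √(2d/a) = √(2 × 20 / 4.42) = 3.01 s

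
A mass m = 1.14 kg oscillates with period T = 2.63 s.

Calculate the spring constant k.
T = 2π√(m/k) → k = m(2π/T)² = 1.14×(2π/2.63)² = 6.507 N/m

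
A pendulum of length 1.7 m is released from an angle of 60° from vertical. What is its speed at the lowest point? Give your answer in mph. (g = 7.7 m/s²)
h = L(1 − cosθ) = 1.7×(1 − cos60°) = 0.85 m
v = √(2gh) = √(2×7.7×0.85) = 3.618 m/s = 8.093 mph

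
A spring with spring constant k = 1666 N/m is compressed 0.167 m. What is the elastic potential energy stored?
PE = ½kx² = ½×1666×0.167² = 23.23 J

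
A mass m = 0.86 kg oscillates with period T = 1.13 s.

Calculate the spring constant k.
T = 2π√(m/k) → k = m(2π/T)² = 0.86×(2π/1.13)² = 26.59 N/m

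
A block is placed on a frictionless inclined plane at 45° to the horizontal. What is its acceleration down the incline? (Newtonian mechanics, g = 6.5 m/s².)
a = g sin(θ) = 6.5 × sin(45°) = 6.5 × 0.7071 = 4.6 m/s²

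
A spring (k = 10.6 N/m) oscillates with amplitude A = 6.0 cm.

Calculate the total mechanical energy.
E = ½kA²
E = ½kA² = ½×10.6×(0.06)² = 0.01908 J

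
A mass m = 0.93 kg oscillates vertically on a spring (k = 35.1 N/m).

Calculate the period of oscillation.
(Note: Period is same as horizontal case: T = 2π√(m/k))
T = 2π√(m/k) = 2π√(0.93/35.1) = 1.023 s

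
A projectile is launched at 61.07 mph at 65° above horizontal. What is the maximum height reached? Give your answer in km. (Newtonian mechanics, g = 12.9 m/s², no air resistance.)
H = v₀²sin²(θ)/(2g) (with unit conversion) = 0.02373 km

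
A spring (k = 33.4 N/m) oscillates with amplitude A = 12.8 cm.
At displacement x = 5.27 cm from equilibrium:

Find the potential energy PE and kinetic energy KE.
E_total = ½kA² = ½×33.4×(0.128)² = 0.2736 J
PE = ½kx² = ½×33.4×(0.0527)² = 0.04638 J
KE = E_total − PE = 0.2272 J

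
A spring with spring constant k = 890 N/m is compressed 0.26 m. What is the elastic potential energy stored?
PE = ½kx² = ½×890×0.26² = 30.08 J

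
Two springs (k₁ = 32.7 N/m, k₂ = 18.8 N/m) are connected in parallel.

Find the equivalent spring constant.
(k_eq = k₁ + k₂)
k_eq = k₁ + k₂ = 32.7 + 18.8 = 51.5 N/m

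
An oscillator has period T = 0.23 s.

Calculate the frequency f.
f = 1/T = 1/0.23 = 4.348 Hz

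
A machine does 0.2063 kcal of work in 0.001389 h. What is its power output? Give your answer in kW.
P = W/t = 863.2 J / 5 s = 172.6 W = 0.1726 kW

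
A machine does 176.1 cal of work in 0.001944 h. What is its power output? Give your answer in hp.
P = W/t = 736.8 J / 6.998 s = 105.3 W = 0.1412 hp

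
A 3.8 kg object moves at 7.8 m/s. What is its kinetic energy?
KE = ½mv² = ½×3.8×7.8² = 115.596 J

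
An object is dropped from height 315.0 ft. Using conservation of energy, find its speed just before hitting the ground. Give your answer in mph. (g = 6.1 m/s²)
mgh = ½mv² → v = √(2gh) = √(2×6.1×96.01) = 34.22 m/s = 76.56 mph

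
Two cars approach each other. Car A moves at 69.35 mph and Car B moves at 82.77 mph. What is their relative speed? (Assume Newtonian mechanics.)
v_rel = v_A + v_B = 69.35 + 82.77 = 152.1 mph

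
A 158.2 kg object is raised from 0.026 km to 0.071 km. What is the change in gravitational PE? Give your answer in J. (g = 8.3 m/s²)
ΔPE = mg(h₂ − h₁) = 158.2 kg × 8.3 m/s² × (71 − 26) m = 5.909e+04 J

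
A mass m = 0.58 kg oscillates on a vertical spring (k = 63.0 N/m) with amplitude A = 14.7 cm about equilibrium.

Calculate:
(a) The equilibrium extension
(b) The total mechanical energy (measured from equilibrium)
x_eq = mg/k = 0.58×9.81/63.0 = 0.09031 m = 9.031 cm
E = ½kA² = ½×63.0×(0.147)² = 0.6807 J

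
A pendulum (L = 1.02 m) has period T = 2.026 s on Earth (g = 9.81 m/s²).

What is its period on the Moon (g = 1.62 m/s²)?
T = 2π√(L/g), so T_moon/T_earth = √(g_earth/g_moon)
T_moon = 2π√(1.02/1.62) = 4.986 s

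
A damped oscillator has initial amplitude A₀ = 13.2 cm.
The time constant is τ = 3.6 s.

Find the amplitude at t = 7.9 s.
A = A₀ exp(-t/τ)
A = A₀ exp(−t/τ) = 13.2×exp(−7.9/3.6) = 1.471 cm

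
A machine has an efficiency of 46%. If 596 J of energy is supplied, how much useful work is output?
W_out = η × W_in = 0.46 × 596 = 274.16 J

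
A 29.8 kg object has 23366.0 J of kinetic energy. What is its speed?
KE = ½mv² → v = √(2KE/m) = √(2×23366.0/29.8) = 39.6 m/s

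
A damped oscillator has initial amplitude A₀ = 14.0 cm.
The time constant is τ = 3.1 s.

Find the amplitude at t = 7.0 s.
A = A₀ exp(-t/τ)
A = A₀ exp(−t/τ) = 14.0×exp(−7.0/3.1) = 1.464 cm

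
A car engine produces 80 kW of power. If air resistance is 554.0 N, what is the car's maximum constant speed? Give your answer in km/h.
P = Fv → v = P/F = 80000 W / 554 N = 144.4 m/s = 519.9 km/h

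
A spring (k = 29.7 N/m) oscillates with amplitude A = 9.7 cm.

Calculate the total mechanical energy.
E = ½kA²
E = ½kA² = ½×29.7×(0.097)² = 0.1397 J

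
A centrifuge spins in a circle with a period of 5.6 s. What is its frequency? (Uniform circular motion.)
f = 1/T = 1/5.6 = 0.1786 Hz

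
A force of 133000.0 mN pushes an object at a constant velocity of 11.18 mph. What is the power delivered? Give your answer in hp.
P = Fv = 133 N × 4.998 m/s = 664.7 W = 0.8914 hp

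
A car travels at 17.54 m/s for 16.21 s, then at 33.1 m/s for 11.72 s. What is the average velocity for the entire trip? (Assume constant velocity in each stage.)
d₁ = v₁t₁ = 17.54 × 16.21 = 284.323 m
d₂ = v₂t₂ = 33.1 × 11.72 = 387.932 m
d_total = 672.26 m, t_total = 27.93 s
v_avg = d_total/t_total = 672.26/27.93 = 24.07 m/s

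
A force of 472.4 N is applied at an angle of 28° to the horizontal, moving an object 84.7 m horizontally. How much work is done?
W = Fd cosθ = 472.4×84.7×cos(28°) = 35329.0 J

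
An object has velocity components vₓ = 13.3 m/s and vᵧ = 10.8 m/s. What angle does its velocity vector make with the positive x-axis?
θ = arctan(vᵧ/vₓ) = arctan(10.8/13.3) = 39.08°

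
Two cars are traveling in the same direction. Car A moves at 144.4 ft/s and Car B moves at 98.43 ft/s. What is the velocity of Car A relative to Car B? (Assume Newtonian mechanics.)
v_rel = v_A - v_B = 144.4 - 98.43 = 45.97 ft/s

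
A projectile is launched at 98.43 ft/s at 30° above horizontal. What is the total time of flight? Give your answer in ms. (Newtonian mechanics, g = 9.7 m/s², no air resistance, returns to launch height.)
T = 2v₀sin(θ)/g (with unit conversion) = 3093.0 ms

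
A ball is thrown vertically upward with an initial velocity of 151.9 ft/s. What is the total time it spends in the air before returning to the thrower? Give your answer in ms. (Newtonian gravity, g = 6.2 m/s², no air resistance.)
t_total = 2v₀/g (with unit conversion) = 14940.0 ms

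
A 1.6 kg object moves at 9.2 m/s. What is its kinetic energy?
KE = ½mv² = ½×1.6×9.2² = 67.712 J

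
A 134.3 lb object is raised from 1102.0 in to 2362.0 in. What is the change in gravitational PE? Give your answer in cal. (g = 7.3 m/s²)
ΔPE = mg(h₂ − h₁) = 60.92 kg × 7.3 m/s² × (59.99 − 27.99) m = 1.423e+04 J = 3402.0 cal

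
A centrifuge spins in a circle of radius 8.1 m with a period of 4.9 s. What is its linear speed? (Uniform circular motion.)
v = 2πr/T = 2π×8.1/4.9 = 10.39 m/s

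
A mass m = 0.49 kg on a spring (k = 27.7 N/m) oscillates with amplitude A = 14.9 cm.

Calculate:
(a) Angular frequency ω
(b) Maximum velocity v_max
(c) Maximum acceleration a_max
ω = √(k/m) = √(27.7/0.49) = 7.519 rad/s
v_max = ωA = 7.519×0.149 = 1.12 m/s
a_max = ω²A = 7.519²×0.149 = 8.423 m/s²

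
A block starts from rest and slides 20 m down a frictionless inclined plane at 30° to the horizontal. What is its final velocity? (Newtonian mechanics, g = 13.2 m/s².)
a = g sin(θ) = 13.2 × sin(30°) = 6.6 m/s²
v = √(2ad) = √(2 × 6.6 × 20) = 16.25 m/s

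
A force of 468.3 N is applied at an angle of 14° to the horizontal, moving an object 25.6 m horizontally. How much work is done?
W = Fd cosθ = 468.3×25.6×cos(14°) = 11632.0 J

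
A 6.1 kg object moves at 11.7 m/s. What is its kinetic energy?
KE = ½mv² = ½×6.1×11.7² = 417.5145 J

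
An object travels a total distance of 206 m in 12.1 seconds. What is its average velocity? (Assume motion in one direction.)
v_avg = Δd / Δt = 206 / 12.1 = 17.02 m/s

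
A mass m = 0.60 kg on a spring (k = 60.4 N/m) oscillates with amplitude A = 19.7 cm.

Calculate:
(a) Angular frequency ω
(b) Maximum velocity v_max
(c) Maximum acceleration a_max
ω = √(k/m) = √(60.4/0.6) = 10.03 rad/s
v_max = ωA = 10.03×0.197 = 1.977 m/s
a_max = ω²A = 10.03²×0.197 = 19.83 m/s²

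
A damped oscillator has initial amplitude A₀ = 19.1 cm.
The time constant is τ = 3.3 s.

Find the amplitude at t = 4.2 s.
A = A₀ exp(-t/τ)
A = A₀ exp(−t/τ) = 19.1×exp(−4.2/3.3) = 5.349 cm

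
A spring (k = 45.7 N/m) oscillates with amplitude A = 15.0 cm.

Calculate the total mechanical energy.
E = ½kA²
E = ½kA² = ½×45.7×(0.15)² = 0.5141 J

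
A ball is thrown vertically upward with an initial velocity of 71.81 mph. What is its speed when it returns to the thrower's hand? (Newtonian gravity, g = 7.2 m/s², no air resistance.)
By conservation of energy, the ball returns at the same speed = 71.81 mph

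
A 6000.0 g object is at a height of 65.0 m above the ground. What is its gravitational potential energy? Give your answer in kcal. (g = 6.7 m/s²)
PE = mgh = 6 kg × 6.7 m/s² × 65 m = 2613 J = 0.6245 kcal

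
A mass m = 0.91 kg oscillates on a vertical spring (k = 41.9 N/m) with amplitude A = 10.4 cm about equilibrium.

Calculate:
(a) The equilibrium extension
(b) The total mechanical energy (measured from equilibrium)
x_eq = mg/k = 0.91×9.81/41.9 = 0.2131 m = 21.31 cm
E = ½kA² = ½×41.9×(0.104)² = 0.2266 J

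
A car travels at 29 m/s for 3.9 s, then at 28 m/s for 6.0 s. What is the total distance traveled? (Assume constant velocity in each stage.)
d₁ = v₁t₁ = 29 × 3.9 = 113.1 m
d₂ = v₂t₂ = 28 × 6.0 = 168 m
d_total = 113.1 + 168 = 281.1 m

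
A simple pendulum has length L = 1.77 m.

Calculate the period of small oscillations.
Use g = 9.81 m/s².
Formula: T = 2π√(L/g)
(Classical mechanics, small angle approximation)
T = 2π√(L/g) = 2π√(1.77/9.81) = 2.669 s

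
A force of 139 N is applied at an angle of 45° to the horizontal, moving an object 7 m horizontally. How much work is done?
W = Fd cosθ = 139×7×cos(45°) = 688.01 J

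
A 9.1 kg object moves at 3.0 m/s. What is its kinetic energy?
KE = ½mv² = ½×9.1×3.0² = 40.95 J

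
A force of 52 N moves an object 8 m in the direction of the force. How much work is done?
W = Fd = 52×8 = 416.0 J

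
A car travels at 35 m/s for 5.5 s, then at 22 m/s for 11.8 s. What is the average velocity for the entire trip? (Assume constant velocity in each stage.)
d₁ = v₁t₁ = 35 × 5.5 = 192.5 m
d₂ = v₂t₂ = 22 × 11.8 = 259.6 m
d_total = 452.1 m, t_total = 17.3 s
v_avg = d_total/t_total = 452.1/17.3 = 26.13 m/s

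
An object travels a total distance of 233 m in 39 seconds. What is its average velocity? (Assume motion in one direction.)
v_avg = Δd / Δt = 233 / 39 = 5.97 m/s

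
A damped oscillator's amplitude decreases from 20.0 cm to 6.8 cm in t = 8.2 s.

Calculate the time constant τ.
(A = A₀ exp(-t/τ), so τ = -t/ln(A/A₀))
A/A₀ = 6.8/20.0 = 0.34; ln(A/A₀) = -1.079
τ = −t/ln(A/A₀) = −8.2/-1.079 = 7.601 s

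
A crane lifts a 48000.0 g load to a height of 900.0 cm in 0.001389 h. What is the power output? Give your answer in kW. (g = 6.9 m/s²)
W = mgh = 48×6.9×9 = 2981 J
P = W/t = 2981/5 = 596.1 W = 0.5961 kW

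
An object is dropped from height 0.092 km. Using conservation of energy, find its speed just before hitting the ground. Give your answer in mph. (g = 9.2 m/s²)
mgh = ½mv² → v = √(2gh) = √(2×9.2×92) = 41.14 m/s = 92.04 mph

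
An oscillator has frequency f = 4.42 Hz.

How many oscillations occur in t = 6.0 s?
n = f×t = 4.42×6.0 = 26.52 oscillations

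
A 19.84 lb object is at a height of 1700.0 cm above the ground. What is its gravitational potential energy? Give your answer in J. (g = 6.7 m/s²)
PE = mgh = 8.999 kg × 6.7 m/s² × 17 m = 1025 J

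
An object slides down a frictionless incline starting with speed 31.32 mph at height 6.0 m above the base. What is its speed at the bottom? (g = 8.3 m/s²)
½mv₀² + mgh = ½mv² → v = √(v₀² + 2gh) = √(14² + 2×8.3×6) = 17.19 m/s = 38.46 mph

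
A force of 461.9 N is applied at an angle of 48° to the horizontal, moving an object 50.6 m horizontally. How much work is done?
W = Fd cosθ = 461.9×50.6×cos(48°) = 15639.0 J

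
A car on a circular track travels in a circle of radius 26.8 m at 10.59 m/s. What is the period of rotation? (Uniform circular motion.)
T = 2πr/v = 2π×26.8/10.59 = 15.9 s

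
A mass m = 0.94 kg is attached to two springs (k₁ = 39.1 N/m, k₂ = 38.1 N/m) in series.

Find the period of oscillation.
k_eq = k₁k₂/(k₁+k₂) = 19.3 N/m
T = 2π√(m/k_eq) = 2π√(0.94/19.3) = 1.387 s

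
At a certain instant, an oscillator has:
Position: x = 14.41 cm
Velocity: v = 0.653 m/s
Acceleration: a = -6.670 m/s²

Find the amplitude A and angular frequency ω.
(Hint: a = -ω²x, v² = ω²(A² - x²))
a = −ω²x → ω = √(|a|/x) = √(6.67/0.1441) = 6.803 rad/s
v² = ω²(A² − x²) → A = √(x² + v²/ω²) = √(0.1441² + 0.653²/6.803²) = 0.1731 m = 17.31 cm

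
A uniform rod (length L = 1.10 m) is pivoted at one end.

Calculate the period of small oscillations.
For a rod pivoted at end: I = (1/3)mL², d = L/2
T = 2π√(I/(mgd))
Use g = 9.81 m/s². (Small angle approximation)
I/m = (1/3)L² = 0.4033 m²; d = L/2 = 0.55 m
T = 2π√(I/(mgd)) = 2π√(0.4033/(9.81×0.55)) = 1.718 s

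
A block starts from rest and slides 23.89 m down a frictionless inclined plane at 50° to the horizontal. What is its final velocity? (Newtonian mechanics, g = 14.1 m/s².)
a = g sin(θ) = 14.1 × sin(50°) = 10.8 m/s²
v = √(2ad) = √(2 × 10.8 × 23.89) = 22.72 m/s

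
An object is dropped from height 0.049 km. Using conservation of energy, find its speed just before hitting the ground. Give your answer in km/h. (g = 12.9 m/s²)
mgh = ½mv² → v = √(2gh) = √(2×12.9×49) = 35.56 m/s = 128.0 km/h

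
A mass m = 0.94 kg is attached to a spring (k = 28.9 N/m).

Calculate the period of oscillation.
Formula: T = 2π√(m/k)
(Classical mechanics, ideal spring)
T = 2π√(m/k) = 2π√(0.94/28.9) = 1.133 s; f = 1/T = 0.8825 Hz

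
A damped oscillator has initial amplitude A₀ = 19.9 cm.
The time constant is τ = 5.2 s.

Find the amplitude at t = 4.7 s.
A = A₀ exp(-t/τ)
A = A₀ exp(−t/τ) = 19.9×exp(−4.7/5.2) = 8.06 cm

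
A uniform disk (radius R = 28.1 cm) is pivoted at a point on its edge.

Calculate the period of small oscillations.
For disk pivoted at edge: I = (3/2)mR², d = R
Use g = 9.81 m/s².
I/m = (3/2)R² = 0.1184 m²; d = R = 0.281 m
T = 2π√((3/2)R²/(gR)) = 2π√(3R/(2g)) = 1.302 s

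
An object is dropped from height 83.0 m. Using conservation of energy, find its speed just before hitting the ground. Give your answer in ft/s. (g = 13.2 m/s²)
mgh = ½mv² → v = √(2gh) = √(2×13.2×83) = 46.81 m/s = 153.6 ft/s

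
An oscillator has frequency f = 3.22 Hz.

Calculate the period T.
T = 1/f = 1/3.22 = 0.3106 s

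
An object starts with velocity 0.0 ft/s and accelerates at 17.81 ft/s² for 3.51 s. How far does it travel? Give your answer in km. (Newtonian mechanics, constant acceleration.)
d = v₀t + ½at² (with unit conversion) = 0.03344 km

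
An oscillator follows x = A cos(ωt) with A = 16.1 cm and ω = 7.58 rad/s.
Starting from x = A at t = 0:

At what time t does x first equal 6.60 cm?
cos(ωt) = x/A = 6.6/16.1 = 0.4099
ωt = arccos(0.4099) = 1.148 rad
t = 1.148/7.58 = 0.1515 s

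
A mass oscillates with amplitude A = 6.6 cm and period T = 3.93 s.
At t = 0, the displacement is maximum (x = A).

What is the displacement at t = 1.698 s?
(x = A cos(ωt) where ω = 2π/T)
ω = 2π/T = 2π/3.93 = 1.599 rad/s
x = A cos(ωt) = 6.6×cos(1.599×1.698) = -6.008 cm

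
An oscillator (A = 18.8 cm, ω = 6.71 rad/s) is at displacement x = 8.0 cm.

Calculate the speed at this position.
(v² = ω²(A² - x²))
v = ω√(A² − x²) = 6.71×√(0.188² − 0.08²) = 1.142 m/s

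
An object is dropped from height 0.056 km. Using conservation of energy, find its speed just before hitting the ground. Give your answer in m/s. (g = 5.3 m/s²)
mgh = ½mv² → v = √(2gh) = √(2×5.3×56) = 24.36 m/s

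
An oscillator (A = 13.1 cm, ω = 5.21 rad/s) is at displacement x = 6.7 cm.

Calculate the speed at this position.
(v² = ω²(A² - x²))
v = ω√(A² − x²) = 5.21×√(0.131² − 0.067²) = 0.5865 m/s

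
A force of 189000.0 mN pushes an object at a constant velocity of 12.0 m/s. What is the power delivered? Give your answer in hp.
P = Fv = 189 N × 12 m/s = 2268 W = 3.041 hp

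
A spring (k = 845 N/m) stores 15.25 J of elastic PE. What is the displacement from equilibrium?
PE = ½kx² → x = √(2PE/k) = √(2×15.25/845) = 0.19 m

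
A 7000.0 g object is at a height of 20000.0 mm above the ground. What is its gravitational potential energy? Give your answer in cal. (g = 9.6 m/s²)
PE = mgh = 7 kg × 9.6 m/s² × 20 m = 1344 J = 321.2 cal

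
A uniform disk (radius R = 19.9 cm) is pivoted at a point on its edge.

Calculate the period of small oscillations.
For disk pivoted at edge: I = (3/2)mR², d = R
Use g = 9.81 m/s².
I/m = (3/2)R² = 0.0594 m²; d = R = 0.199 m
T = 2π√((3/2)R²/(gR)) = 2π√(3R/(2g)) = 1.096 s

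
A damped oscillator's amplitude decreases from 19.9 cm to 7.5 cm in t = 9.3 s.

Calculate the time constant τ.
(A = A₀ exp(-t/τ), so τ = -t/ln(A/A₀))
A/A₀ = 7.5/19.9 = 0.3769; ln(A/A₀) = -0.9758
τ = −t/ln(A/A₀) = −9.3/-0.9758 = 9.53 s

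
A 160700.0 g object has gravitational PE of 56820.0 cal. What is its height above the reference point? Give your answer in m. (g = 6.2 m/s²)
PE = mgh → h = PE/(mg) = 2.377e+05 J / (160.7 kg × 6.2 m/s²) = 238.6 m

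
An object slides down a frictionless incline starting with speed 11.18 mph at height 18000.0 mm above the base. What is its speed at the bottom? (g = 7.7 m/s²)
½mv₀² + mgh = ½mv² → v = √(v₀² + 2gh) = √(4.998² + 2×7.7×18) = 17.38 m/s = 38.89 mph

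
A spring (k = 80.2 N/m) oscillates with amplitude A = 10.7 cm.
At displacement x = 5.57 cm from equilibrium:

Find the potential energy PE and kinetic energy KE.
E_total = ½kA² = ½×80.2×(0.107)² = 0.4591 J
PE = ½kx² = ½×80.2×(0.0557)² = 0.1244 J
KE = E_total − PE = 0.3347 J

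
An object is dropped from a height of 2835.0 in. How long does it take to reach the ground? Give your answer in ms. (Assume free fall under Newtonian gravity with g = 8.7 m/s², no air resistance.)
t = √(2h/g) (with unit conversion) = 4069.0 ms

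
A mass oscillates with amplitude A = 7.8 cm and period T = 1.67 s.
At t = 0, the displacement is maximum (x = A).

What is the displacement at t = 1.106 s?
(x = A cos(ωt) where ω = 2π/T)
ω = 2π/T = 2π/1.67 = 3.762 rad/s
x = A cos(ωt) = 7.8×cos(3.762×1.106) = -4.085 cm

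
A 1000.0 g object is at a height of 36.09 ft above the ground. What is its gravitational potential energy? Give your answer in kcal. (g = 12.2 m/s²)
PE = mgh = 1 kg × 12.2 m/s² × 11 m = 134.2 J = 0.03208 kcal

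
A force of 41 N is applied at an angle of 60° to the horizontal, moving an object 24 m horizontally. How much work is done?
W = Fd cosθ = 41×24×cos(60°) = 492.0 J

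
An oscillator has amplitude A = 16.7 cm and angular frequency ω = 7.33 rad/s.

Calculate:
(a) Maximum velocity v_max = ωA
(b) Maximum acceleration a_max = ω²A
v_max = ωA = 7.33×0.167 = 1.224 m/s
a_max = ω²A = 7.33²×0.167 = 8.973 m/s²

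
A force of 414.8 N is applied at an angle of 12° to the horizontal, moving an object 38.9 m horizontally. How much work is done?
W = Fd cosθ = 414.8×38.9×cos(12°) = 15783.0 J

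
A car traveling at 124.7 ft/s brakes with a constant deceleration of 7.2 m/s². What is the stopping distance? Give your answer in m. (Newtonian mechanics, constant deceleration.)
d = v₀² / (2a) (with unit conversion) = 100.3 m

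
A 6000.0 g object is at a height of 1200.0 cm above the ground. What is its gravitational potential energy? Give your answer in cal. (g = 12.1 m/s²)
PE = mgh = 6 kg × 12.1 m/s² × 12 m = 871.2 J = 208.2 cal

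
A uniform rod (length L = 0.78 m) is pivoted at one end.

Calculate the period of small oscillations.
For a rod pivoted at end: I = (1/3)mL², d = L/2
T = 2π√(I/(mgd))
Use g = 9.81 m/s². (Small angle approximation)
I/m = (1/3)L² = 0.2028 m²; d = L/2 = 0.39 m
T = 2π√(I/(mgd)) = 2π√(0.2028/(9.81×0.39)) = 1.447 s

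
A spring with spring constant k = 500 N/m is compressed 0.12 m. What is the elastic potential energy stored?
PE = ½kx² = ½×500×0.12² = 3.6 J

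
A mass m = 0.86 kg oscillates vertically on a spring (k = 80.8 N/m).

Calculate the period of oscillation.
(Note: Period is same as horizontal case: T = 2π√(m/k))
T = 2π√(m/k) = 2π√(0.86/80.8) = 0.6482 s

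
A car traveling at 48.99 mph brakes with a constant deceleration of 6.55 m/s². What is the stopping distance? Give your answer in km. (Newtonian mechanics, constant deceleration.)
d = v₀² / (2a) (with unit conversion) = 0.03661 km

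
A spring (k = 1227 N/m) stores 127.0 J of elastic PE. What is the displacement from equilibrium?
PE = ½kx² → x = √(2PE/k) = √(2×127.0/1227) = 0.455 m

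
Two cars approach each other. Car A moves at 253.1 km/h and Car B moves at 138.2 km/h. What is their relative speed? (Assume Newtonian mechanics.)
v_rel = v_A + v_B = 253.1 + 138.2 = 391.3 km/h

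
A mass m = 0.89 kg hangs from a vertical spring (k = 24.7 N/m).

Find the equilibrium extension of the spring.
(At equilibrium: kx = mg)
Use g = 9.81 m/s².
x_eq = mg/k = 0.89×9.81/24.7 = 0.3535 m = 35.35 cm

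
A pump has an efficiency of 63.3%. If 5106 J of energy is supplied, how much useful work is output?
W_out = η × W_in = 0.633 × 5106 = 3232.1 J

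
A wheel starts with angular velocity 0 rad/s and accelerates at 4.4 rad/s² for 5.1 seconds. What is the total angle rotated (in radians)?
θ = ω₀t + ½αt² = 0×5.1 + ½×4.4×5.1² = 57.22 rad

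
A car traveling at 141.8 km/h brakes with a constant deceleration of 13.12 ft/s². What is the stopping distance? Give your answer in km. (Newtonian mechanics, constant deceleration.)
d = v₀² / (2a) (with unit conversion) = 0.194 km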